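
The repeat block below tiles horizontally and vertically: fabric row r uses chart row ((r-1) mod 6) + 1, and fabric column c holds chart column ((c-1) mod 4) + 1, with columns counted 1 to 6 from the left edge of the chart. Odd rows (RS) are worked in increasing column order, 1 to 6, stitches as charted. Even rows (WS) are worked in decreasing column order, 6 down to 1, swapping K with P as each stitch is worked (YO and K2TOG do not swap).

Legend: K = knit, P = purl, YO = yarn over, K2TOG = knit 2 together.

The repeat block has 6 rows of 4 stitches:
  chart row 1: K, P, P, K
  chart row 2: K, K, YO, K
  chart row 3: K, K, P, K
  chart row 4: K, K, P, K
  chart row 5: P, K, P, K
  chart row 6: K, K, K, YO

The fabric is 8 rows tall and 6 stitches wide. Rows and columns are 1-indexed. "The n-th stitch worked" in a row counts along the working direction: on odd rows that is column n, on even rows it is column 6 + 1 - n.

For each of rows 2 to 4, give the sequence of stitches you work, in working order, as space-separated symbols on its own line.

Row 2: chart row 2, WS - tiled (columns 1-6): K K YO K K K; work from column 6 back to 1 with K<->P swapped.
Row 3: chart row 3, RS - tile across columns 1-6 and work as-is.
Row 4: chart row 4, WS - tiled (columns 1-6): K K P K K K; work from column 6 back to 1 with K<->P swapped.

Result:
P P P YO P P
K K P K K K
P P P K P P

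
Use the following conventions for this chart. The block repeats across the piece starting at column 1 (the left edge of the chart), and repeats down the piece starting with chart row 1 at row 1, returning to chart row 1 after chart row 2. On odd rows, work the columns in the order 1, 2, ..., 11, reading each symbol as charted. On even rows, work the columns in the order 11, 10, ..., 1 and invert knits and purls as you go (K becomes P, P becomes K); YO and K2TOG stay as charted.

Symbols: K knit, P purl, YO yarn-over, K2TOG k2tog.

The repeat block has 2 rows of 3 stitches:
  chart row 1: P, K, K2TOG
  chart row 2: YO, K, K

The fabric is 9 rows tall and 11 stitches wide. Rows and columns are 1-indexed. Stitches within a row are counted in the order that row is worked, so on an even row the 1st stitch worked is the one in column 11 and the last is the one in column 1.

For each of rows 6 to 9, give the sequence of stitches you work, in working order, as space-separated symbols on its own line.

Rows as worked:
P YO P P YO P P YO P P YO
P K K2TOG P K K2TOG P K K2TOG P K
P YO P P YO P P YO P P YO
P K K2TOG P K K2TOG P K K2TOG P K

Derivation:
Row 6: chart row 2, WS - tiled (columns 1-11): YO K K YO K K YO K K YO K; work from column 11 back to 1 with K<->P swapped.
Row 7: chart row 1, RS - tile across columns 1-11 and work as-is.
Row 8: chart row 2, WS - tiled (columns 1-11): YO K K YO K K YO K K YO K; work from column 11 back to 1 with K<->P swapped.
Row 9: chart row 1, RS - tile across columns 1-11 and work as-is.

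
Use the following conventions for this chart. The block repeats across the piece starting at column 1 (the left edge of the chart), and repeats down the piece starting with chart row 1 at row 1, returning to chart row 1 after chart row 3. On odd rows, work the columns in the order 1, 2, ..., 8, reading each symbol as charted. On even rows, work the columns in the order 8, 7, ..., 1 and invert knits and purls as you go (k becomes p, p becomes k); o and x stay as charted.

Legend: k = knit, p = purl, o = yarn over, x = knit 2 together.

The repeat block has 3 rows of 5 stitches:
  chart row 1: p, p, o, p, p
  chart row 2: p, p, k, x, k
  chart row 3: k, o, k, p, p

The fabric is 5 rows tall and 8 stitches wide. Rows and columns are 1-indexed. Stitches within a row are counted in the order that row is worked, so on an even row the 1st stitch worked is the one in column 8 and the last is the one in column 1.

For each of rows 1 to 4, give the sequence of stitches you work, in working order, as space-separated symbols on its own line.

Result:
p p o p p p p o
p k k p x p k k
k o k p p k o k
o k k k k o k k

Derivation:
Row 1: chart row 1, RS - tile across columns 1-8 and work as-is.
Row 2: chart row 2, WS - tiled (columns 1-8): p p k x k p p k; work from column 8 back to 1 with k<->p swapped.
Row 3: chart row 3, RS - tile across columns 1-8 and work as-is.
Row 4: chart row 1, WS - tiled (columns 1-8): p p o p p p p o; work from column 8 back to 1 with k<->p swapped.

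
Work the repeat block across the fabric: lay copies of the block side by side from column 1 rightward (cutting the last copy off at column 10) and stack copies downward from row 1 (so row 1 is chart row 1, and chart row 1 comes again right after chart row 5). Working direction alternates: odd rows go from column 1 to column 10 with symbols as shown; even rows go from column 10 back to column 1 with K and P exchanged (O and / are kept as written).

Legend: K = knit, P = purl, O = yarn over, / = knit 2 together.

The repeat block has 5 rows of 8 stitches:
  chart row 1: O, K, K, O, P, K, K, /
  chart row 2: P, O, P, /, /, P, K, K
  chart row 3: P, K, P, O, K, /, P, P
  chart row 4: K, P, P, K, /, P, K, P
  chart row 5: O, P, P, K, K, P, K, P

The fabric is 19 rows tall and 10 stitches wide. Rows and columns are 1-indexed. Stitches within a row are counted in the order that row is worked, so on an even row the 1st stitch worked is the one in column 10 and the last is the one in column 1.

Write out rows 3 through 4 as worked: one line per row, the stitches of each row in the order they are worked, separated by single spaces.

Rows as worked:
P K P O K / P P P K
K P K P K / P K K P

Derivation:
Row 3: chart row 3, RS - tile across columns 1-10 and work as-is.
Row 4: chart row 4, WS - tiled (columns 1-10): K P P K / P K P K P; work from column 10 back to 1 with K<->P swapped.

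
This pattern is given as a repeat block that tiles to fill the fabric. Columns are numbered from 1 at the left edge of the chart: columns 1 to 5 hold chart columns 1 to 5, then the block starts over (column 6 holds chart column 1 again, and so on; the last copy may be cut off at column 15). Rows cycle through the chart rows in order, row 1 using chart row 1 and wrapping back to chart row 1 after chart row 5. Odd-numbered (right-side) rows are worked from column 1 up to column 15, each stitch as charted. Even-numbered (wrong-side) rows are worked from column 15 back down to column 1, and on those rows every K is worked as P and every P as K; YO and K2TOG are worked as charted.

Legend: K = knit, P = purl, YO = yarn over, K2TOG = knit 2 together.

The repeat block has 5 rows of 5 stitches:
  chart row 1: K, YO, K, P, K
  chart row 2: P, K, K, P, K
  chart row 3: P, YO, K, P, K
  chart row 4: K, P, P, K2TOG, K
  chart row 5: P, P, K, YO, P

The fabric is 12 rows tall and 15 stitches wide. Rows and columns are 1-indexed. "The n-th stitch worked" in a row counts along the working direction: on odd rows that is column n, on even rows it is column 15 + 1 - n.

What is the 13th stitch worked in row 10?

Row 10: (10-1) mod 5 = 4, so use chart row 5. Even row -> WS.
Chart row 5 tiled across columns 1-15: P P K YO P P P K YO P P P K YO P
WS: work from column 15 back to column 1 (reverse the tiled row), swapping K<->P (YO and K2TOG unchanged).
Row 10 as worked: K YO P K K K YO P K K K YO P K K
Counting 13 along the worked row gives P.

Result:
P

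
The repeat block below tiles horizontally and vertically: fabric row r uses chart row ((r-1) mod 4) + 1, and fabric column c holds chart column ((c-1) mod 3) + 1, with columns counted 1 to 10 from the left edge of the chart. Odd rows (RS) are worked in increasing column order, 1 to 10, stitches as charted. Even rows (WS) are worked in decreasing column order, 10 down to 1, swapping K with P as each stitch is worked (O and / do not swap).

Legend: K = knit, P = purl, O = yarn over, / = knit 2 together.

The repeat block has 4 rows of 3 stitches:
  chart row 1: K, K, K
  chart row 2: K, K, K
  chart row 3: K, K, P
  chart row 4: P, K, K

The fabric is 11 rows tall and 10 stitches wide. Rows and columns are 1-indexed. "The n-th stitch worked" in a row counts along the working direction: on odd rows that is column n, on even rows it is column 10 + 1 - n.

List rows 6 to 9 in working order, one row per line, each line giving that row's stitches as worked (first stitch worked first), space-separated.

Row 6: chart row 2, WS - tiled (columns 1-10): K K K K K K K K K K; work from column 10 back to 1 with K<->P swapped.
Row 7: chart row 3, RS - tile across columns 1-10 and work as-is.
Row 8: chart row 4, WS - tiled (columns 1-10): P K K P K K P K K P; work from column 10 back to 1 with K<->P swapped.
Row 9: chart row 1, RS - tile across columns 1-10 and work as-is.

== ROWS AS WORKED ==
P P P P P P P P P P
K K P K K P K K P K
K P P K P P K P P K
K K K K K K K K K K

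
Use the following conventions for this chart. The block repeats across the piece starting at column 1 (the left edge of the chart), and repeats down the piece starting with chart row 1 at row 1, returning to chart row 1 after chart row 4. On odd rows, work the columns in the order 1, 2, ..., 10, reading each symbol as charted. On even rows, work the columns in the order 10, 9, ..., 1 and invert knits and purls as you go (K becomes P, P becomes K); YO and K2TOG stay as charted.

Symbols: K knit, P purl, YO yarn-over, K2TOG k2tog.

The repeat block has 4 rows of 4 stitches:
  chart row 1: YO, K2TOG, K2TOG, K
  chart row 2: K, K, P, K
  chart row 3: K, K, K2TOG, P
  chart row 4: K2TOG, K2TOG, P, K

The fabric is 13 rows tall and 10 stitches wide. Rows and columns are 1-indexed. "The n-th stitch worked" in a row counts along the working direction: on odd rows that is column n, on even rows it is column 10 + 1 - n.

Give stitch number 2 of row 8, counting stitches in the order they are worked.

Row 8 uses chart row ((8-1) mod 4)+1 = 4. Row 8 is even, so WS.
Chart row 4 tiled across columns 1-10: K2TOG K2TOG P K K2TOG K2TOG P K K2TOG K2TOG
Wrong side: read the tiled row from column 10 down to 1 and exchange K with P (leave YO, K2TOG).
Row 8 as worked: K2TOG K2TOG P K K2TOG K2TOG P K K2TOG K2TOG
The 2nd stitch worked is K2TOG.

== STITCH ==
K2TOG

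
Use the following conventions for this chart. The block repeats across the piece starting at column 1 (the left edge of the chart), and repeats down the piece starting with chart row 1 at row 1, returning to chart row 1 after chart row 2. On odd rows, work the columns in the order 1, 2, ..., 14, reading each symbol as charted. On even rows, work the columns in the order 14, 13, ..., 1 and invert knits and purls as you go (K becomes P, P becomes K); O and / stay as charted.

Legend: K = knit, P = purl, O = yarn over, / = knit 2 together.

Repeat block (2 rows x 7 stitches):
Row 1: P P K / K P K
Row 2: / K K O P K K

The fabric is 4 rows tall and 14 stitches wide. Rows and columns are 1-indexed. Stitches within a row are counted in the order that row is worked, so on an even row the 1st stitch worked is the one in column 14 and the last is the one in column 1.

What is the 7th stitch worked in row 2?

Row 2 uses chart row ((2-1) mod 2)+1 = 2. Row 2 is even, so WS.
Chart row 2 tiled across columns 1-14: / K K O P K K / K K O P K K
WS: work from column 14 back to column 1 (reverse the tiled row), swapping K<->P (O and / unchanged).
Row 2 as worked: P P K O P P / P P K O P P /
The 7th stitch worked is /.

Result:
/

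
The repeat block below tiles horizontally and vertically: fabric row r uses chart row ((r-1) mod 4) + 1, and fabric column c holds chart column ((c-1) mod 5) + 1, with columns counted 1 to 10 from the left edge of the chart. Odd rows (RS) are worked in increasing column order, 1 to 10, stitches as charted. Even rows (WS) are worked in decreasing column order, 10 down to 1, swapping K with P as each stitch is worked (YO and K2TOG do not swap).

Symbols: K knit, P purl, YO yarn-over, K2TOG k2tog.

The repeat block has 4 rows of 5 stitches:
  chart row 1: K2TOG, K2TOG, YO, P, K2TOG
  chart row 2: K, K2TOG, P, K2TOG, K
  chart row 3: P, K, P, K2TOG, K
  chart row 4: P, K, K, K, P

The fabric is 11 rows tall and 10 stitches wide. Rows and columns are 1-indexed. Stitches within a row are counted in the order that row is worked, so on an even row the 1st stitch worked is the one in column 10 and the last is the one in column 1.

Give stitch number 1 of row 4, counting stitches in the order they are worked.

== STITCH ==
K

Derivation:
For row 4: chart row = ((4-1) mod 4) + 1 = 4; this is a WS (even) row.
Chart row 4 tiled across columns 1-10: P K K K P P K K K P
WS row: flip the tiled sequence (start at column 10) and apply K<->P; YO and K2TOG stay.
Row 4 as worked: K P P P K K P P P K
Counting 1 along the worked row gives K.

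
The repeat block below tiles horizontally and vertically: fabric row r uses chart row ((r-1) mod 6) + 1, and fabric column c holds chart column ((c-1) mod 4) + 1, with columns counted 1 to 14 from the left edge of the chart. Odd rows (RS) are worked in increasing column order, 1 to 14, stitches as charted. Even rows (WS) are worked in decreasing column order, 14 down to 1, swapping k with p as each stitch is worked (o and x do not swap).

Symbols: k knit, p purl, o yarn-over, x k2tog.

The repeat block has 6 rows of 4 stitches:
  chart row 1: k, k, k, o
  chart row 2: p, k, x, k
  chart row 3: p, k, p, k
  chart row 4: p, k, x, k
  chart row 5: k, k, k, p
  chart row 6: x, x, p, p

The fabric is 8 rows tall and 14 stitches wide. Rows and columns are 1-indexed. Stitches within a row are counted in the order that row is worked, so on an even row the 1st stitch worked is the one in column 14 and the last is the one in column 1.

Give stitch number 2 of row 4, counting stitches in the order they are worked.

Result:
k

Derivation:
For row 4: chart row = ((4-1) mod 6) + 1 = 4; this is a WS (even) row.
Chart row 4 tiled across columns 1-14: p k x k p k x k p k x k p k
WS: work from column 14 back to column 1 (reverse the tiled row), swapping k<->p (o and x unchanged).
Row 4 as worked: p k p x p k p x p k p x p k
Counting 2 along the worked row gives k.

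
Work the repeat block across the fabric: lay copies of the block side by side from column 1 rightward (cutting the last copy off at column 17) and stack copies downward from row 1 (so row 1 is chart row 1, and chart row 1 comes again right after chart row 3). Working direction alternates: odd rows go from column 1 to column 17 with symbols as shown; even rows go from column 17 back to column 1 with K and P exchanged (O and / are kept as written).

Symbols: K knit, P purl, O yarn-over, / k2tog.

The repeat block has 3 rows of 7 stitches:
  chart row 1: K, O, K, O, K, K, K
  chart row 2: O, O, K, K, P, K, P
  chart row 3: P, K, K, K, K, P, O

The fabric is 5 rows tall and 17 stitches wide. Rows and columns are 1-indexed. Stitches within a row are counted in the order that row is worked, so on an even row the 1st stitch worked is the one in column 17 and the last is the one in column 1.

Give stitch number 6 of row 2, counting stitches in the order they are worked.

Row 2: (2-1) mod 3 = 1, so use chart row 2. Even row -> WS.
Chart row 2 tiled across columns 1-17: O O K K P K P O O K K P K P O O K
WS row: flip the tiled sequence (start at column 17) and apply K<->P; O and / stay.
Row 2 as worked: P O O K P K P P O O K P K P P O O
The 6th stitch worked is K.

Result:
K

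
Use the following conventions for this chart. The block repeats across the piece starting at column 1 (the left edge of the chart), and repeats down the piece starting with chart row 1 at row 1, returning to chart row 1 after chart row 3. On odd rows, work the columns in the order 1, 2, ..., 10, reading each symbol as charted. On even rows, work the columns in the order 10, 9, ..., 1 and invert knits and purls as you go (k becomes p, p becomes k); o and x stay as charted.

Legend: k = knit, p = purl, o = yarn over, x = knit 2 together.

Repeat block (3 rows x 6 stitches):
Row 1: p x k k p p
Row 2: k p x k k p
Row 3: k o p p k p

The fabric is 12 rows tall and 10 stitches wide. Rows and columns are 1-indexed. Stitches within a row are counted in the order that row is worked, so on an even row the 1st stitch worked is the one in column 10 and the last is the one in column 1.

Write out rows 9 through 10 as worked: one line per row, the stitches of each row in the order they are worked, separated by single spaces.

Row 9: chart row 3, RS - tile across columns 1-10 and work as-is.
Row 10: chart row 1, WS - tiled (columns 1-10): p x k k p p p x k k; work from column 10 back to 1 with k<->p swapped.

Result:
k o p p k p k o p p
p p x k k k p p x k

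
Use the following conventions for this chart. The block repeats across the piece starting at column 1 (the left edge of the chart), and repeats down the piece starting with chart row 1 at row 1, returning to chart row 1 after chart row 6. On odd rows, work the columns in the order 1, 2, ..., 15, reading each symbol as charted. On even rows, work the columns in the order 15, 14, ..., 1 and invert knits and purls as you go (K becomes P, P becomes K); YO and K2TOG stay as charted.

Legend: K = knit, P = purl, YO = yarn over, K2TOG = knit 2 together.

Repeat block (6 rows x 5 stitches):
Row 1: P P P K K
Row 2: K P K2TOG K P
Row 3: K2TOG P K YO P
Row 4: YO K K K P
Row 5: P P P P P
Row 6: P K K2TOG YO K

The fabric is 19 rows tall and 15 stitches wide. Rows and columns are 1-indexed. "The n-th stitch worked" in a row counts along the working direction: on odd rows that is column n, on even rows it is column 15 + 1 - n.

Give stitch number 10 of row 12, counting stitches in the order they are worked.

== STITCH ==
K

Derivation:
For row 12: chart row = ((12-1) mod 6) + 1 = 6; this is a WS (even) row.
Chart row 6 tiled across columns 1-15: P K K2TOG YO K P K K2TOG YO K P K K2TOG YO K
Wrong side: read the tiled row from column 15 down to 1 and exchange K with P (leave YO, K2TOG).
Row 12 as worked: P YO K2TOG P K P YO K2TOG P K P YO K2TOG P K
The 10th stitch worked is K.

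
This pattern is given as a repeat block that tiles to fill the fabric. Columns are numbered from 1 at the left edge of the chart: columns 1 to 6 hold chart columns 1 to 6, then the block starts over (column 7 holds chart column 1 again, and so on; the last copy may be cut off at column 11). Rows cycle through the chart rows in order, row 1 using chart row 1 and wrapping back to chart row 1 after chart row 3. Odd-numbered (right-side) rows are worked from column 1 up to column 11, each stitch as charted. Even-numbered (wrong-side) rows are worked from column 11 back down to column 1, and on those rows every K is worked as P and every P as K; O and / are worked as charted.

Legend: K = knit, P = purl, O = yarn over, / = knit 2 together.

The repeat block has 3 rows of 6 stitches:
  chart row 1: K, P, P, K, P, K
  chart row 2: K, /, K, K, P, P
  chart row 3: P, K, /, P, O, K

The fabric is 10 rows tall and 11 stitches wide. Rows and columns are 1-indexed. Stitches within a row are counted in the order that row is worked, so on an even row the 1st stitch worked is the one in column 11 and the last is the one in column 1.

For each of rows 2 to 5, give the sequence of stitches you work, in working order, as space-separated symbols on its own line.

Row 2: chart row 2, WS - tiled (columns 1-11): K / K K P P K / K K P; work from column 11 back to 1 with K<->P swapped.
Row 3: chart row 3, RS - tile across columns 1-11 and work as-is.
Row 4: chart row 1, WS - tiled (columns 1-11): K P P K P K K P P K P; work from column 11 back to 1 with K<->P swapped.
Row 5: chart row 2, RS - tile across columns 1-11 and work as-is.

Result:
K P P / P K K P P / P
P K / P O K P K / P O
K P K K P P K P K K P
K / K K P P K / K K P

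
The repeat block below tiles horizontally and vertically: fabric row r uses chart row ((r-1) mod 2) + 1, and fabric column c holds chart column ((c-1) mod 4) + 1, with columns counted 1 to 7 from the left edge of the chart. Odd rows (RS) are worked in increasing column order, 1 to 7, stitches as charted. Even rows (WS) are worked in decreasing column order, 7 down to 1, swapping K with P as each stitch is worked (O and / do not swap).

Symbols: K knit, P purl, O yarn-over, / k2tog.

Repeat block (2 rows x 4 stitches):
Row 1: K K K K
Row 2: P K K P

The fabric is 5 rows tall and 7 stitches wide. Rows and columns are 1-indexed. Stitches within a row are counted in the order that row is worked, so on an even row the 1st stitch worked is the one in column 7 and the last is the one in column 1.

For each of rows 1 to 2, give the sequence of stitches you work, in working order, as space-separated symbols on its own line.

Rows as worked:
K K K K K K K
P P K K P P K

Derivation:
Row 1: chart row 1, RS - tile across columns 1-7 and work as-is.
Row 2: chart row 2, WS - tiled (columns 1-7): P K K P P K K; work from column 7 back to 1 with K<->P swapped.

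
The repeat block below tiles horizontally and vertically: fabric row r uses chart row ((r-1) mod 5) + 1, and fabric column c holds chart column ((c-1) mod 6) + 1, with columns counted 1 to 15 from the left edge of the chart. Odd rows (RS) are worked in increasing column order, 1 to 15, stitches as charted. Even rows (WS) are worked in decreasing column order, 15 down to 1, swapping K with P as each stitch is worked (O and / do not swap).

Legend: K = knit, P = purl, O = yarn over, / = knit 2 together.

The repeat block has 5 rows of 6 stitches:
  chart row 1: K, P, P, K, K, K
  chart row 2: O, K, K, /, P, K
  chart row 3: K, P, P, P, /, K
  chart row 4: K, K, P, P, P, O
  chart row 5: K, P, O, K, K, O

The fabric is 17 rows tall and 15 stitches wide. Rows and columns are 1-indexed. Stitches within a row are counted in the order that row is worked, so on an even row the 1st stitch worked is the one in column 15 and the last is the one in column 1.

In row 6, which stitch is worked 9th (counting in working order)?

For row 6: chart row = ((6-1) mod 5) + 1 = 1; this is a WS (even) row.
Chart row 1 tiled across columns 1-15: K P P K K K K P P K K K K P P
WS: work from column 15 back to column 1 (reverse the tiled row), swapping K<->P (O and / unchanged).
Row 6 as worked: K K P P P P K K P P P P K K P
Stitch 9 in working order -> P

== STITCH ==
P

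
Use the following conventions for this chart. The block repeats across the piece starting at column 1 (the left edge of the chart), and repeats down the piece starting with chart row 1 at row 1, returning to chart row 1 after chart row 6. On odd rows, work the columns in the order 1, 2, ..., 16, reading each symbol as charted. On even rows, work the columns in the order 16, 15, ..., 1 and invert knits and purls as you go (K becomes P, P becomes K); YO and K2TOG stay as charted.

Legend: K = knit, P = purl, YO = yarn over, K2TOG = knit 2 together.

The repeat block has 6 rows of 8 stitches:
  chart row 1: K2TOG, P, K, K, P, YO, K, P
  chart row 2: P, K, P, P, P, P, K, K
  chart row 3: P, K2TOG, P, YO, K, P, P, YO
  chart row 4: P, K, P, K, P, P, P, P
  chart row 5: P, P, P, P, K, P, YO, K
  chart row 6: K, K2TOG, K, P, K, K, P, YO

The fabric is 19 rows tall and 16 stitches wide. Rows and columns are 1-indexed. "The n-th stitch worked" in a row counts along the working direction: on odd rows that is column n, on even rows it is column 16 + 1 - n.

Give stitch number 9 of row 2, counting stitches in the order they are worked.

Result:
P

Derivation:
Row 2: (2-1) mod 6 = 1, so use chart row 2. Even row -> WS.
Chart row 2 tiled across columns 1-16: P K P P P P K K P K P P P P K K
Wrong side: read the tiled row from column 16 down to 1 and exchange K with P (leave YO, K2TOG).
Row 2 as worked: P P K K K K P K P P K K K K P K
Stitch 9 in working order -> P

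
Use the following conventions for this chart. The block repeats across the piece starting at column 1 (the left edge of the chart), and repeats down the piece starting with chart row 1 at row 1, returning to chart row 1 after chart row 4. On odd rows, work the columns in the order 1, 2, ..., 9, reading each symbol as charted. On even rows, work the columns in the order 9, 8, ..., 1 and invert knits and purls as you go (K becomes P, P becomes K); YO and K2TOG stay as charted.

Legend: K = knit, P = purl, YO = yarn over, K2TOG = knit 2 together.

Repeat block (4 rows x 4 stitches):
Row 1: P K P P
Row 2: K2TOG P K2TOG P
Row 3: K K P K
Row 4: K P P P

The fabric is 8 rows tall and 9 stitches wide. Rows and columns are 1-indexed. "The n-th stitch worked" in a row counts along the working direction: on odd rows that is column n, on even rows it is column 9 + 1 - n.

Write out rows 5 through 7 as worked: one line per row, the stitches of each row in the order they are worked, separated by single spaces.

== ROWS AS WORKED ==
P K P P P K P P P
K2TOG K K2TOG K K2TOG K K2TOG K K2TOG
K K P K K K P K K

Derivation:
Row 5: chart row 1, RS - tile across columns 1-9 and work as-is.
Row 6: chart row 2, WS - tiled (columns 1-9): K2TOG P K2TOG P K2TOG P K2TOG P K2TOG; work from column 9 back to 1 with K<->P swapped.
Row 7: chart row 3, RS - tile across columns 1-9 and work as-is.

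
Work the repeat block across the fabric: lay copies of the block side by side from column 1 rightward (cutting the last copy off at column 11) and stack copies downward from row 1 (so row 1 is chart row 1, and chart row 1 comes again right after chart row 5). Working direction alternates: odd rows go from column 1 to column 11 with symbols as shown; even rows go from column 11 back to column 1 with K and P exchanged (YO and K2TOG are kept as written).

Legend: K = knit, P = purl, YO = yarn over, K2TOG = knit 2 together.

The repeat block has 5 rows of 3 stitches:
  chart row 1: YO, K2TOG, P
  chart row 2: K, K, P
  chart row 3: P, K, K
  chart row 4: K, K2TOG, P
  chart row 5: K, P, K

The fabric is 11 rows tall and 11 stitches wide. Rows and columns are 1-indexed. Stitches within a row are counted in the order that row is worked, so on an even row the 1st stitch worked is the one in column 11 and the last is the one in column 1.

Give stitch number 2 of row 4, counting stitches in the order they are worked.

For row 4: chart row = ((4-1) mod 5) + 1 = 4; this is a WS (even) row.
Chart row 4 tiled across columns 1-11: K K2TOG P K K2TOG P K K2TOG P K K2TOG
Wrong side: read the tiled row from column 11 down to 1 and exchange K with P (leave YO, K2TOG).
Row 4 as worked: K2TOG P K K2TOG P K K2TOG P K K2TOG P
Stitch 2 in working order -> P

Result:
P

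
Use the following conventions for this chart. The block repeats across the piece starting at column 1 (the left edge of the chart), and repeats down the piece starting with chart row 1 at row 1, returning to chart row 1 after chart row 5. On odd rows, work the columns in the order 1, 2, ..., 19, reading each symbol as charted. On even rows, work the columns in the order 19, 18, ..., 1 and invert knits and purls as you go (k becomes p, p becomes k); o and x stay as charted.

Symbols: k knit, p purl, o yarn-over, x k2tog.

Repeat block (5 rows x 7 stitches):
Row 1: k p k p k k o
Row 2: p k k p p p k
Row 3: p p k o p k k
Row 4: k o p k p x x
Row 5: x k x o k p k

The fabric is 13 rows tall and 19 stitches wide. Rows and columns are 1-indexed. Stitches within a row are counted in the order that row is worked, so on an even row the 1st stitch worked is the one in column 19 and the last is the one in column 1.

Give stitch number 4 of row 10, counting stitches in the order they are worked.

Result:
p

Derivation:
For row 10: chart row = ((10-1) mod 5) + 1 = 5; this is a WS (even) row.
Chart row 5 tiled across columns 1-19: x k x o k p k x k x o k p k x k x o k
WS: work from column 19 back to column 1 (reverse the tiled row), swapping k<->p (o and x unchanged).
Row 10 as worked: p o x p x p k p o x p x p k p o x p x
The 4th stitch worked is p.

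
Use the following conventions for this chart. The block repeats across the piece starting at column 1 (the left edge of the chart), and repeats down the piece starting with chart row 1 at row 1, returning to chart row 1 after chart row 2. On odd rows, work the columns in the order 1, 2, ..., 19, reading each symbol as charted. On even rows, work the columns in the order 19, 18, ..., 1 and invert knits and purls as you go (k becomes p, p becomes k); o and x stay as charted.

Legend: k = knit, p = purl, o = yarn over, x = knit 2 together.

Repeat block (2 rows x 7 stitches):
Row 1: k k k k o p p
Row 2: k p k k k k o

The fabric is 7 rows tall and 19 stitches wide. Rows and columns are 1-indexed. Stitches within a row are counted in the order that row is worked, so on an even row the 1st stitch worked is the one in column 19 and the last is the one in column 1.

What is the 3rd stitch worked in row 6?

== STITCH ==
p

Derivation:
Row 6: (6-1) mod 2 = 1, so use chart row 2. Even row -> WS.
Chart row 2 tiled across columns 1-19: k p k k k k o k p k k k k o k p k k k
WS: work from column 19 back to column 1 (reverse the tiled row), swapping k<->p (o and x unchanged).
Row 6 as worked: p p p k p o p p p p k p o p p p p k p
Stitch 3 in working order -> p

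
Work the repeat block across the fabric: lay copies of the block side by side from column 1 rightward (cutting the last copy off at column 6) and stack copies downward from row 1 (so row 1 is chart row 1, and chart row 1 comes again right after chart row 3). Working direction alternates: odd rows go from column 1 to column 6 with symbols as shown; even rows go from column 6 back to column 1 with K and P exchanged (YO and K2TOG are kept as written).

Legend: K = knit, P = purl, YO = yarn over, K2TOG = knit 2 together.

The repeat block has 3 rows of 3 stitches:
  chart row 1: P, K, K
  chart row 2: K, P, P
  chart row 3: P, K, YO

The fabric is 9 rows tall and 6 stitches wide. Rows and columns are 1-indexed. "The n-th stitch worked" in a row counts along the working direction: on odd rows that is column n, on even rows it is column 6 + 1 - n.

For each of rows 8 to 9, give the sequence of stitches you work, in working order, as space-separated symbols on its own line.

Rows as worked:
K K P K K P
P K YO P K YO

Derivation:
Row 8: chart row 2, WS - tiled (columns 1-6): K P P K P P; work from column 6 back to 1 with K<->P swapped.
Row 9: chart row 3, RS - tile across columns 1-6 and work as-is.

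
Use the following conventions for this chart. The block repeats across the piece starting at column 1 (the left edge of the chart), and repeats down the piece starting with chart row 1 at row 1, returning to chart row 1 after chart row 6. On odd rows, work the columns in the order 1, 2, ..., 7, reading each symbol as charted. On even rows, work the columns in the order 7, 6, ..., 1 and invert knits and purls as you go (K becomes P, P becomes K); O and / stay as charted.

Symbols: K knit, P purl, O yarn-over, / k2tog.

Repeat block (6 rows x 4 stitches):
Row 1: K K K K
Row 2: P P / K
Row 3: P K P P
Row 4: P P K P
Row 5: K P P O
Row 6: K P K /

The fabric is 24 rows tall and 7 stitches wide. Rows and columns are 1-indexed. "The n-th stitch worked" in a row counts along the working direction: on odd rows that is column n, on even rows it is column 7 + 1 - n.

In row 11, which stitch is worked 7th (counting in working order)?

== STITCH ==
P

Derivation:
Row 11: (11-1) mod 6 = 4, so use chart row 5. Odd row -> RS.
Chart row 5 tiled across columns 1-7: K P P O K P P
Right side: take the tiled row as-is (worked left to right from column 1).
Stitch 7 in working order -> P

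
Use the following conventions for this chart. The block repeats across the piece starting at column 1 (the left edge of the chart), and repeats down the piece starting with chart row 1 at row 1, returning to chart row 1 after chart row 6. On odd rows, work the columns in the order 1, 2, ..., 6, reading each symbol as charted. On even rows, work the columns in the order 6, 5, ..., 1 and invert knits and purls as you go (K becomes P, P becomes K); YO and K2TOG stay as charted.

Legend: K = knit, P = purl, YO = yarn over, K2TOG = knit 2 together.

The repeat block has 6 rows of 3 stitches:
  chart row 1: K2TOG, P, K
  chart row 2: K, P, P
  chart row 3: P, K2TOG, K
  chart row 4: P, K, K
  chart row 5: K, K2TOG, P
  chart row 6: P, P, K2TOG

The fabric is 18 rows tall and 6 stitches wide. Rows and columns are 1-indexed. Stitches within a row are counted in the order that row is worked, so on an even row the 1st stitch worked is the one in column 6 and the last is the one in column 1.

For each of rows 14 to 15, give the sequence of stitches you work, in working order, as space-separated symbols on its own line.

== ROWS AS WORKED ==
K K P K K P
P K2TOG K P K2TOG K

Derivation:
Row 14: chart row 2, WS - tiled (columns 1-6): K P P K P P; work from column 6 back to 1 with K<->P swapped.
Row 15: chart row 3, RS - tile across columns 1-6 and work as-is.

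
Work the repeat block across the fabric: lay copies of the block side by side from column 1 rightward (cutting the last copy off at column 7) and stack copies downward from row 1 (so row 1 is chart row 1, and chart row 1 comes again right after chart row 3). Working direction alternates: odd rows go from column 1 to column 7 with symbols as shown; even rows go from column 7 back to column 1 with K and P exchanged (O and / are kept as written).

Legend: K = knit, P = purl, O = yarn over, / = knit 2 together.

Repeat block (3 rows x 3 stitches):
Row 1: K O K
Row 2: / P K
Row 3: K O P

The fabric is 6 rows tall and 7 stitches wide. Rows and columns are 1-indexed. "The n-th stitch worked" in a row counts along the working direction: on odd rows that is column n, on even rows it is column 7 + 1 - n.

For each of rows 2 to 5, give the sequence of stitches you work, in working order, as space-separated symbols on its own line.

Row 2: chart row 2, WS - tiled (columns 1-7): / P K / P K /; work from column 7 back to 1 with K<->P swapped.
Row 3: chart row 3, RS - tile across columns 1-7 and work as-is.
Row 4: chart row 1, WS - tiled (columns 1-7): K O K K O K K; work from column 7 back to 1 with K<->P swapped.
Row 5: chart row 2, RS - tile across columns 1-7 and work as-is.

Rows as worked:
/ P K / P K /
K O P K O P K
P P O P P O P
/ P K / P K /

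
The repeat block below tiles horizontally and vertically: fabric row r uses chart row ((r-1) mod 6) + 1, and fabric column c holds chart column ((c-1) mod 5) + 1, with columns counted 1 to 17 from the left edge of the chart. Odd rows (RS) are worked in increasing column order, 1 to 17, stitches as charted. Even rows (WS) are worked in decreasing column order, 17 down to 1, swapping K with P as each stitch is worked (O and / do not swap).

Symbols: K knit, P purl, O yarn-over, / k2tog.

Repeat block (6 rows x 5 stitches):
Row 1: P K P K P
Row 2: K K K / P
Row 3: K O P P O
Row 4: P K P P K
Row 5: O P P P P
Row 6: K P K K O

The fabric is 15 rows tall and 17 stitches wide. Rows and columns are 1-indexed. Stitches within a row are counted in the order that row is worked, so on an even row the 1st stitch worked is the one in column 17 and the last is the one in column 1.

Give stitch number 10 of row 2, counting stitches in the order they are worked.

For row 2: chart row = ((2-1) mod 6) + 1 = 2; this is a WS (even) row.
Chart row 2 tiled across columns 1-17: K K K / P K K K / P K K K / P K K
WS row: flip the tiled sequence (start at column 17) and apply K<->P; O and / stay.
Row 2 as worked: P P K / P P P K / P P P K / P P P
The 10th stitch worked is P.

Result:
P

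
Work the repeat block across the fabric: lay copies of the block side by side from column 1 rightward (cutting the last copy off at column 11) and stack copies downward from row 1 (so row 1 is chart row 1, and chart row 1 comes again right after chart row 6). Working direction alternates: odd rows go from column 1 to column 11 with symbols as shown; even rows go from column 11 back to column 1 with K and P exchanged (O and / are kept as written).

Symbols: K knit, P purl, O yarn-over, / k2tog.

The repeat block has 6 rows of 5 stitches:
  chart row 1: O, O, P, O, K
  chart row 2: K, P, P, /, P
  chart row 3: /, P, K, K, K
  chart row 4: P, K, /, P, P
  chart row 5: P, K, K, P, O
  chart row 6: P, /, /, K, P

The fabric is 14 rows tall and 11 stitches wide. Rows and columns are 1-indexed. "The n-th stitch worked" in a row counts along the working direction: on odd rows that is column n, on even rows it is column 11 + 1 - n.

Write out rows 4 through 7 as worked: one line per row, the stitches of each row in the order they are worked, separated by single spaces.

== ROWS AS WORKED ==
K K K / P K K K / P K
P K K P O P K K P O P
K K P / / K K P / / K
O O P O K O O P O K O

Derivation:
Row 4: chart row 4, WS - tiled (columns 1-11): P K / P P P K / P P P; work from column 11 back to 1 with K<->P swapped.
Row 5: chart row 5, RS - tile across columns 1-11 and work as-is.
Row 6: chart row 6, WS - tiled (columns 1-11): P / / K P P / / K P P; work from column 11 back to 1 with K<->P swapped.
Row 7: chart row 1, RS - tile across columns 1-11 and work as-is.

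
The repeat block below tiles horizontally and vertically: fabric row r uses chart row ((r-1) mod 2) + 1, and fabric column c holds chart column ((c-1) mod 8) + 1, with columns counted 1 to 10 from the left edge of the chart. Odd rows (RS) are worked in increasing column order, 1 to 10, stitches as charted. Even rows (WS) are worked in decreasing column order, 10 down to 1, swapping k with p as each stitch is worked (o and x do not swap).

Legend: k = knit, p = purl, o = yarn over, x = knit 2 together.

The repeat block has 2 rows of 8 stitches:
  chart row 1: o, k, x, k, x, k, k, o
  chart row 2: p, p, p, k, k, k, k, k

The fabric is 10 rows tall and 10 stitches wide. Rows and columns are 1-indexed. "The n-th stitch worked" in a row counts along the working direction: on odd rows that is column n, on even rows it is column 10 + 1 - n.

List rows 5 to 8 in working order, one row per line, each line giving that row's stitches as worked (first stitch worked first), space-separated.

Row 5: chart row 1, RS - tile across columns 1-10 and work as-is.
Row 6: chart row 2, WS - tiled (columns 1-10): p p p k k k k k p p; work from column 10 back to 1 with k<->p swapped.
Row 7: chart row 1, RS - tile across columns 1-10 and work as-is.
Row 8: chart row 2, WS - tiled (columns 1-10): p p p k k k k k p p; work from column 10 back to 1 with k<->p swapped.

Rows as worked:
o k x k x k k o o k
k k p p p p p k k k
o k x k x k k o o k
k k p p p p p k k k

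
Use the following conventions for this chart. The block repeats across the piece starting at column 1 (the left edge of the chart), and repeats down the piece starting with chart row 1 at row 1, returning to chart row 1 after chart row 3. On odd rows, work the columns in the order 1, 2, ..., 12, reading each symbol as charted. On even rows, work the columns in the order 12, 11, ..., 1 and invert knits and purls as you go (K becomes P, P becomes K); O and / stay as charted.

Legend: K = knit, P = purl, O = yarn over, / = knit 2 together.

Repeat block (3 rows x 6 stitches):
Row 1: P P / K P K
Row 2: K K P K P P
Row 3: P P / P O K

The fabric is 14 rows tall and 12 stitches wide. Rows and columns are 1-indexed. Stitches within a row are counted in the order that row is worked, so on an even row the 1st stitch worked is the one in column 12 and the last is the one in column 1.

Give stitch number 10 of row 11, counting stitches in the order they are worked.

Stitch:
K

Derivation:
Row 11 uses chart row ((11-1) mod 3)+1 = 2. Row 11 is odd, so RS.
Chart row 2 tiled across columns 1-12: K K P K P P K K P K P P
RS: work column 1 to column 12, symbols as charted — the tiled row is the row as worked.
Counting 10 along the worked row gives K.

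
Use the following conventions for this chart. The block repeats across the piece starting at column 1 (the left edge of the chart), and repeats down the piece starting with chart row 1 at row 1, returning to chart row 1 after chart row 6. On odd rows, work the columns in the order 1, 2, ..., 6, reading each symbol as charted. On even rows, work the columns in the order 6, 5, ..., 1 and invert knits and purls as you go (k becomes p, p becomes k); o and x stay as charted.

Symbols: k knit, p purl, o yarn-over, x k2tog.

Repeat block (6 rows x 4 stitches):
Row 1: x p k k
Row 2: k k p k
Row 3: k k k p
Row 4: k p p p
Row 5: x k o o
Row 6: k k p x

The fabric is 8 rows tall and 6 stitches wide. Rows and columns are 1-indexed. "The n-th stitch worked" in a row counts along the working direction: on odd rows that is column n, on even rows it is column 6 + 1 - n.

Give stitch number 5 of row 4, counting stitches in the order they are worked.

Row 4: (4-1) mod 6 = 3, so use chart row 4. Even row -> WS.
Chart row 4 tiled across columns 1-6: k p p p k p
WS row: flip the tiled sequence (start at column 6) and apply k<->p; o and x stay.
Row 4 as worked: k p k k k p
Counting 5 along the worked row gives k.

Result:
k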